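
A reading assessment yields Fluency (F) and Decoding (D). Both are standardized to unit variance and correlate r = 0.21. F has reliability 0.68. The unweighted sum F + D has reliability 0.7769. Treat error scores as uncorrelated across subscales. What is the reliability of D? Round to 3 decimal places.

0.780

Var(F+D) = 2 + 2·0.21 = 2.420.
True-score variance = ρ_F + ρ_D + 2·0.21, so 0.7769 = (0.68 + ρ_D + 0.42) / 2.420.
ρ_D = 0.7769·2.420 − 0.68 − 0.42 = 0.780.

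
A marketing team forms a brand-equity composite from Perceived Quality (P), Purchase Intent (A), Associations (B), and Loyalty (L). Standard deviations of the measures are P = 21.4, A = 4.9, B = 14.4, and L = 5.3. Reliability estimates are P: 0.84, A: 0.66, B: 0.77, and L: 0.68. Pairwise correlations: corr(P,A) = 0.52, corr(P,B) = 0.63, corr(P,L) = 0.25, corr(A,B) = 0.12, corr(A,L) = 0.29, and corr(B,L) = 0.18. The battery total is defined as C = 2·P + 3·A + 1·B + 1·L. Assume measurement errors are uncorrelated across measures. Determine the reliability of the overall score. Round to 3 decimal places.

Var(C) = 2²·21.4² + 3²·4.9² + 14.4² + 5.3² + 2·[6·21.4·4.9·0.52 + 2·21.4·14.4·0.63 + 2·21.4·5.3·0.25 + 3·4.9·14.4·0.12 + 3·4.9·5.3·0.29 + 14.4·5.3·0.18] = 2283.38 + 1667.78 = 3951.16.
Because errors are independent across components, Cov(Tᵢ,Tⱼ) = Cov(Xᵢ,Xⱼ); the off-diagonal part of the true-score variance is the same as above.
True-score variance = [2²·21.4²·0.84 + 3²·4.9²·0.66 + 14.4²·0.77 + 5.3²·0.68] + 1667.78 = 1860.13 + 1667.78 = 3527.91.
Reliability = 3527.91 / 3951.16 = 0.893.

0.893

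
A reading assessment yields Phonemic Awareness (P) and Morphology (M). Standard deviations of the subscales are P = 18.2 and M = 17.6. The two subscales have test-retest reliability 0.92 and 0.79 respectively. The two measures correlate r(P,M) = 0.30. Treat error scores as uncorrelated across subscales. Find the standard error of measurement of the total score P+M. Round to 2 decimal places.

9.57

Var(total) = 641 + 192.192 = 833.192.
True-score variance = 549.451 + 192.192 = 741.643, so reliability = 0.8901.
Error variance = 833.192 − 741.643 = 91.5488; SEM = √91.5488 = 9.57.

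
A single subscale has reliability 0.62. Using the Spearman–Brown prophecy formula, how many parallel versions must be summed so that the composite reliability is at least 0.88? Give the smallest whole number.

k ≥ ρ*(1−ρ₁)/(ρ₁(1−ρ*)) = 0.88·0.38 / (0.62·0.12) = 4.495.
Smallest integer k = 5.

5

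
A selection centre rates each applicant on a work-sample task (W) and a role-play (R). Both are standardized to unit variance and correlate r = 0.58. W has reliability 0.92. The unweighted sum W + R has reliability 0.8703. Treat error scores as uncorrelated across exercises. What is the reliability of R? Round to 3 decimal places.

0.670

Var(W+R) = 2 + 2·0.58 = 3.160.
True-score variance = ρ_W + ρ_R + 2·0.58, so 0.8703 = (0.92 + ρ_R + 1.16) / 3.160.
ρ_R = 0.8703·3.160 − 0.92 − 1.16 = 0.670.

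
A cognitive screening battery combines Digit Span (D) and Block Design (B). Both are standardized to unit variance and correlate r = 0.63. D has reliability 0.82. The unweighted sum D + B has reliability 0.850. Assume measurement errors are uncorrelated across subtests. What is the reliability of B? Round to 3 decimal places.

Var(D+B) = 2 + 2·0.63 = 3.260.
True-score variance = ρ_D + ρ_B + 2·0.63, so 0.850 = (0.82 + ρ_B + 1.26) / 3.260.
ρ_B = 0.850·3.260 − 0.82 − 1.26 = 0.691.

0.691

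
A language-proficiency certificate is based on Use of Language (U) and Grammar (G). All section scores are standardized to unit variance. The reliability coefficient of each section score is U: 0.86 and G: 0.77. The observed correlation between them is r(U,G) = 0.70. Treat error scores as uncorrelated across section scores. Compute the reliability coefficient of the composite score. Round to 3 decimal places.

Var(U+G) = 2 + 2·[0.70] = 2 + 1.4 = 3.4.
With uncorrelated errors the cross-covariances are all true-score covariance, so they carry over unchanged; only the diagonal terms shrink to ρᵢσᵢ².
True-score variance = [0.86 + 0.77] + 1.4 = 1.63 + 1.4 = 3.03.
Reliability = 3.03 / 3.4 = 0.891.

0.891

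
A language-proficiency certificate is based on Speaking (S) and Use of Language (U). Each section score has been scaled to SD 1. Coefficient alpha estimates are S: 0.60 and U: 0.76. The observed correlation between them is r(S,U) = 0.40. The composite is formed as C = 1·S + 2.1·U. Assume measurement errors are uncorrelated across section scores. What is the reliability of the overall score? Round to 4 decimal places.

Var(C) = 1 + 2.1² + 2·[2.1·0.40] = 5.41 + 1.68 = 7.09.
With uncorrelated errors the cross-covariances are all true-score covariance, so they carry over unchanged; only the diagonal terms shrink to ρᵢσᵢ².
True-score variance = [0.60 + 2.1²·0.76] + 1.68 = 3.9516 + 1.68 = 5.6316.
Reliability = 5.6316 / 7.09 = 0.7943.

0.7943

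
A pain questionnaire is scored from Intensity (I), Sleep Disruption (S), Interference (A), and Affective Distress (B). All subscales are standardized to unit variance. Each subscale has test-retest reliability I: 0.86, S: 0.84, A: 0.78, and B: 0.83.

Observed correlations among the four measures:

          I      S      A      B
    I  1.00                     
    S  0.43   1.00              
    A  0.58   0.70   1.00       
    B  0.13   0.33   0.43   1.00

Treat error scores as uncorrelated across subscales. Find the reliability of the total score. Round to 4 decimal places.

Var(I+S+A+B) = 4 + 2·[0.43 + 0.58 + 0.13 + 0.70 + 0.33 + 0.43] = 4 + 5.2 = 9.2.
Because errors are independent across components, Cov(Tᵢ,Tⱼ) = Cov(Xᵢ,Xⱼ); the off-diagonal part of the true-score variance is the same as above.
True-score variance = [0.86 + 0.84 + 0.78 + 0.83] + 5.2 = 3.31 + 5.2 = 8.51.
Reliability = 8.51 / 9.2 = 0.9250.

0.9250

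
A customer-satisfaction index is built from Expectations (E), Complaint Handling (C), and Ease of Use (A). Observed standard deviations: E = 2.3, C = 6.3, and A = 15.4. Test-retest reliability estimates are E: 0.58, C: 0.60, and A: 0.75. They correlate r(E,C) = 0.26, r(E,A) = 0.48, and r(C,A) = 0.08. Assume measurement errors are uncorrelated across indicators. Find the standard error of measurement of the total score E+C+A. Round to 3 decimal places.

8.797

Var(total) = 282.14 + 57.0612 = 339.201.
True-score variance = 204.752 + 57.0612 = 261.813, so reliability = 0.7719.
Error variance = 339.201 − 261.813 = 77.3878; SEM = √77.3878 = 8.797.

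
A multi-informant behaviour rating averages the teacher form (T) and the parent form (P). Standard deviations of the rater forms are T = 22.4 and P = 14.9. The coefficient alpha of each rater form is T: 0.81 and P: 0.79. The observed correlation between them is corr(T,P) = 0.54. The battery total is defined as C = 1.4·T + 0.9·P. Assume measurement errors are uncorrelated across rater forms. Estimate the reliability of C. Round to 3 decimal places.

0.861

Var(C) = 1.4²·22.4² + 0.9²·14.9² + 2·[1.26·22.4·14.9·0.54] = 1163.28 + 454.181 = 1617.46.
Under uncorrelated errors the observed covariances equal the true-score covariances, so only the own-variance terms attenuate.
True-score variance = [1.4²·22.4²·0.81 + 0.9²·14.9²·0.79] + 454.181 = 938.658 + 454.181 = 1392.84.
Reliability = 1392.84 / 1617.46 = 0.861.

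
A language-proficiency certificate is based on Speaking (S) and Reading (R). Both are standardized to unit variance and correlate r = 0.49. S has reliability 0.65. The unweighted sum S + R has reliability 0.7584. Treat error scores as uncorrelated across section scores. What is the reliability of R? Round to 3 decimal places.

Var(S+R) = 2 + 2·0.49 = 2.980.
True-score variance = ρ_S + ρ_R + 2·0.49, so 0.7584 = (0.65 + ρ_R + 0.98) / 2.980.
ρ_R = 0.7584·2.980 − 0.65 − 0.98 = 0.630.

0.630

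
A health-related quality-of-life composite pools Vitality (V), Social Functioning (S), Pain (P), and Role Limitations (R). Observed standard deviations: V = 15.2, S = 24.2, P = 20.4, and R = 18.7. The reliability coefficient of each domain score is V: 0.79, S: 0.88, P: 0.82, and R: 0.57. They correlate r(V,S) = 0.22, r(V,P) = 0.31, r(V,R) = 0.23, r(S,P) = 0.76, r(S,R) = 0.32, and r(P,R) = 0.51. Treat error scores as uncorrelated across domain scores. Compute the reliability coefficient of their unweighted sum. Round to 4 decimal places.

Var(V+S+P+R) = 15.2² + 24.2² + 20.4² + 18.7² + 2·[15.2·24.2·0.22 + 15.2·20.4·0.31 + 15.2·18.7·0.23 + 24.2·20.4·0.76 + 24.2·18.7·0.32 + 20.4·18.7·0.51] = 1582.53 + 1913.98 = 3496.51.
Under uncorrelated errors the observed covariances equal the true-score covariances, so only the own-variance terms attenuate.
True-score variance = [15.2²·0.79 + 24.2²·0.88 + 20.4²·0.82 + 18.7²·0.57] + 1913.98 = 1238.46 + 1913.98 = 3152.44.
Reliability = 3152.44 / 3496.51 = 0.9016.

0.9016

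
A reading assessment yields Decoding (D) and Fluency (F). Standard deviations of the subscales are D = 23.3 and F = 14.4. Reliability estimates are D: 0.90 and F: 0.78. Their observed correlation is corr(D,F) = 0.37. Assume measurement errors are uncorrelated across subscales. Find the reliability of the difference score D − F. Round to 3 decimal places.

0.801

Var(D−F) = 23.3² + 14.4² − 2·23.3·14.4·0.37 = 750.25 − 248.285 = 501.965.
Under uncorrelated errors the observed covariances equal the true-score covariances, so only the own-variance terms attenuate.
True-score variance = [23.3²·0.90 + 14.4²·0.78] − 248.285 = 650.342 − 248.285 = 402.057.
Reliability = 402.057 / 501.965 = 0.801.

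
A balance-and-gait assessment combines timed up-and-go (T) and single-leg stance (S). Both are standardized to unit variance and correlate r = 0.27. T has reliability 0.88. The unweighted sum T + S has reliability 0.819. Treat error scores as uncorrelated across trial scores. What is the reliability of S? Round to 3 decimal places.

Var(T+S) = 2 + 2·0.27 = 2.540.
True-score variance = ρ_T + ρ_S + 2·0.27, so 0.819 = (0.88 + ρ_S + 0.54) / 2.540.
ρ_S = 0.819·2.540 − 0.88 − 0.54 = 0.660.

0.660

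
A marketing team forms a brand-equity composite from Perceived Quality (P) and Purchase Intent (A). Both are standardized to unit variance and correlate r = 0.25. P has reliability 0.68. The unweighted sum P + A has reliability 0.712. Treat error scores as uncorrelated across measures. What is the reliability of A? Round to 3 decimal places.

0.600

Var(P+A) = 2 + 2·0.25 = 2.500.
True-score variance = ρ_P + ρ_A + 2·0.25, so 0.712 = (0.68 + ρ_A + 0.50) / 2.500.
ρ_A = 0.712·2.500 − 0.68 − 0.50 = 0.600.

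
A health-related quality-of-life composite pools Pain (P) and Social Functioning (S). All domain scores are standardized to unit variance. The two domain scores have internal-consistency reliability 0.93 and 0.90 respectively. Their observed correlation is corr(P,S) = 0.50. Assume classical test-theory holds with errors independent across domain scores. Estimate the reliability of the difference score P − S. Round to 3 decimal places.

Var(P−S) = 1 + 1 − 2·0.50 = 2 − 1 = 1.
Under uncorrelated errors the observed covariances equal the true-score covariances, so only the own-variance terms attenuate.
True-score variance = [0.93 + 0.90] − 1 = 1.83 − 1 = 0.83.
Reliability = 0.83 / 1 = 0.830.

0.830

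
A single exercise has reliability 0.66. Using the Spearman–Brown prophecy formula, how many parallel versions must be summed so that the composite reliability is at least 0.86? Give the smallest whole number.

k ≥ ρ*(1−ρ₁)/(ρ₁(1−ρ*)) = 0.86·0.34 / (0.66·0.14) = 3.165.
Smallest integer k = 4.

4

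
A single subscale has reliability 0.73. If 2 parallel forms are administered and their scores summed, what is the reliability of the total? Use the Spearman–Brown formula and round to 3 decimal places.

0.844

ρ_k = kρ / (1 + (k−1)ρ) = 2·0.73 / (1 + 1·0.73) = 1.460 / 1.730 = 0.844.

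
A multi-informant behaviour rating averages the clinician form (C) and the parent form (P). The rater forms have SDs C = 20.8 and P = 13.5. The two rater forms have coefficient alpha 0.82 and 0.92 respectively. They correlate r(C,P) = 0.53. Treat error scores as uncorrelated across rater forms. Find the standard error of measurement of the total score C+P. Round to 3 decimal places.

9.615

Var(total) = 614.89 + 297.648 = 912.538.
True-score variance = 522.435 + 297.648 = 820.083, so reliability = 0.8987.
Error variance = 912.538 − 820.083 = 92.4552; SEM = √92.4552 = 9.615.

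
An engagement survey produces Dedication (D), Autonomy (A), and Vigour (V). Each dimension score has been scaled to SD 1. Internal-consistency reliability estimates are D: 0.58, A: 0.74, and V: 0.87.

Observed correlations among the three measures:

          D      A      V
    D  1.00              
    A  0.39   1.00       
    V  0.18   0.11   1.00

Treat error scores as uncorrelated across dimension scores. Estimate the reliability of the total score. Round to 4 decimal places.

0.8142

Var(D+A+V) = 3 + 2·[0.39 + 0.18 + 0.11] = 3 + 1.36 = 4.36.
Because errors are independent across components, Cov(Tᵢ,Tⱼ) = Cov(Xᵢ,Xⱼ); the off-diagonal part of the true-score variance is the same as above.
True-score variance = [0.58 + 0.74 + 0.87] + 1.36 = 2.19 + 1.36 = 3.55.
Reliability = 3.55 / 4.36 = 0.8142.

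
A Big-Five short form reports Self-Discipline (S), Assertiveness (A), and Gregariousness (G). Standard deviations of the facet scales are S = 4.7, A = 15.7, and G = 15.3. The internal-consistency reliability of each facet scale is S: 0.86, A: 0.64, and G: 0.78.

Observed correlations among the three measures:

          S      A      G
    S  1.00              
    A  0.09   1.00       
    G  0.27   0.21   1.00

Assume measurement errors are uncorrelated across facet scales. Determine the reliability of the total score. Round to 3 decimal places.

0.781

Var(S+A+G) = 4.7² + 15.7² + 15.3² + 2·[4.7·15.7·0.09 + 4.7·15.3·0.27 + 15.7·15.3·0.21] = 502.67 + 153.002 = 655.672.
Because errors are independent across components, Cov(Tᵢ,Tⱼ) = Cov(Xᵢ,Xⱼ); the off-diagonal part of the true-score variance is the same as above.
True-score variance = [4.7²·0.86 + 15.7²·0.64 + 15.3²·0.78] + 153.002 = 359.341 + 153.002 = 512.343.
Reliability = 512.343 / 655.672 = 0.781.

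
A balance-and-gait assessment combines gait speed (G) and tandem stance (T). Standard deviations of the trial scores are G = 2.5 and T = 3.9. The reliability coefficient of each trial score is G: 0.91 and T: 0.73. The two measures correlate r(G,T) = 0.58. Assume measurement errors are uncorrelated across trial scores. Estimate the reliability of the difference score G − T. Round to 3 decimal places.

Var(G−T) = 2.5² + 3.9² − 2·2.5·3.9·0.58 = 21.46 − 11.31 = 10.15.
With uncorrelated errors the cross-covariances are all true-score covariance, so they carry over unchanged; only the diagonal terms shrink to ρᵢσᵢ².
True-score variance = [2.5²·0.91 + 3.9²·0.73] − 11.31 = 16.7908 − 11.31 = 5.4808.
Reliability = 5.4808 / 10.15 = 0.540.

0.540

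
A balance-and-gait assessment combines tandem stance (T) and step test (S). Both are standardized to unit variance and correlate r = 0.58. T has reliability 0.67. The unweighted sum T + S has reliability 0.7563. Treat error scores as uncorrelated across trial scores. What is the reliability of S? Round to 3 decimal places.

0.560

Var(T+S) = 2 + 2·0.58 = 3.160.
True-score variance = ρ_T + ρ_S + 2·0.58, so 0.7563 = (0.67 + ρ_S + 1.16) / 3.160.
ρ_S = 0.7563·3.160 − 0.67 − 1.16 = 0.560.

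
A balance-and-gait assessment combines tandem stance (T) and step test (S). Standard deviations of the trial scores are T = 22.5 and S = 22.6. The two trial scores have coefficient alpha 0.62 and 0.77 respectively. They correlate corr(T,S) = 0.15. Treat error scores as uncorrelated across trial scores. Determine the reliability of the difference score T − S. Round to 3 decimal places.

Var(T−S) = 22.5² + 22.6² − 2·22.5·22.6·0.15 = 1017.01 − 152.55 = 864.46.
Under uncorrelated errors the observed covariances equal the true-score covariances, so only the own-variance terms attenuate.
True-score variance = [22.5²·0.62 + 22.6²·0.77] − 152.55 = 707.16 − 152.55 = 554.61.
Reliability = 554.61 / 864.46 = 0.642.

0.642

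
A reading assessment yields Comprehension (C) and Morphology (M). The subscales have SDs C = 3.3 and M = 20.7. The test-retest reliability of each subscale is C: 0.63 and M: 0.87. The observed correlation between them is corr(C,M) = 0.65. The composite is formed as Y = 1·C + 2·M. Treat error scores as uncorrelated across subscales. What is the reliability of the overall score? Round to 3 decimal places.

0.881

Var(Y) = 3.3² + 2²·20.7² + 2·[2·3.3·20.7·0.65] = 1724.85 + 177.606 = 1902.46.
With uncorrelated errors the cross-covariances are all true-score covariance, so they carry over unchanged; only the diagonal terms shrink to ρᵢσᵢ².
True-score variance = [3.3²·0.63 + 2²·20.7²·0.87] + 177.606 = 1498.01 + 177.606 = 1675.61.
Reliability = 1675.61 / 1902.46 = 0.881.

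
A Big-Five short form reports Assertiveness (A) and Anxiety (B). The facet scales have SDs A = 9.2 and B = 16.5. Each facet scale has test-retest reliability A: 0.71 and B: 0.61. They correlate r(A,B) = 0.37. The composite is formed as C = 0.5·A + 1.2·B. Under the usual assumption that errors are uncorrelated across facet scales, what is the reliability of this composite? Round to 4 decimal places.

0.6691

Var(C) = 0.5²·9.2² + 1.2²·16.5² + 2·[0.6·9.2·16.5·0.37] = 413.2 + 67.3992 = 480.599.
With uncorrelated errors the cross-covariances are all true-score covariance, so they carry over unchanged; only the diagonal terms shrink to ρᵢσᵢ².
True-score variance = [0.5²·9.2²·0.71 + 1.2²·16.5²·0.61] + 67.3992 = 254.168 + 67.3992 = 321.567.
Reliability = 321.567 / 480.599 = 0.6691.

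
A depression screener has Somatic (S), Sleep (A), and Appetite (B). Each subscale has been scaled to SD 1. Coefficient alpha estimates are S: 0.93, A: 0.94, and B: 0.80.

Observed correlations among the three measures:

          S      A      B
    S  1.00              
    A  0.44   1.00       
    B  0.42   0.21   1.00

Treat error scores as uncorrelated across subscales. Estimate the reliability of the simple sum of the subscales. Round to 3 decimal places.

Var(S+A+B) = 3 + 2·[0.44 + 0.42 + 0.21] = 3 + 2.14 = 5.14.
Because errors are independent across components, Cov(Tᵢ,Tⱼ) = Cov(Xᵢ,Xⱼ); the off-diagonal part of the true-score variance is the same as above.
True-score variance = [0.93 + 0.94 + 0.80] + 2.14 = 2.67 + 2.14 = 4.81.
Reliability = 4.81 / 5.14 = 0.936.

0.936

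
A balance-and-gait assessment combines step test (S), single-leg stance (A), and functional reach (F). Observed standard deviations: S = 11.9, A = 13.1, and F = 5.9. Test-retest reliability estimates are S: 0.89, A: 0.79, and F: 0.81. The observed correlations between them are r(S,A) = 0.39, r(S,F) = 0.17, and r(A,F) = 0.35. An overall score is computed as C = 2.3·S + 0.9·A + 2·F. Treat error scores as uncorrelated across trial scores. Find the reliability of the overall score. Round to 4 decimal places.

0.9071

Var(C) = 2.3²·11.9² + 0.9²·13.1² + 2²·5.9² + 2·[2.07·11.9·13.1·0.39 + 4.6·11.9·5.9·0.17 + 1.8·13.1·5.9·0.35] = 1027.36 + 458.894 = 1486.25.
Under uncorrelated errors the observed covariances equal the true-score covariances, so only the own-variance terms attenuate.
True-score variance = [2.3²·11.9²·0.89 + 0.9²·13.1²·0.79 + 2²·5.9²·0.81] + 458.894 = 889.312 + 458.894 = 1348.21.
Reliability = 1348.21 / 1486.25 = 0.9071.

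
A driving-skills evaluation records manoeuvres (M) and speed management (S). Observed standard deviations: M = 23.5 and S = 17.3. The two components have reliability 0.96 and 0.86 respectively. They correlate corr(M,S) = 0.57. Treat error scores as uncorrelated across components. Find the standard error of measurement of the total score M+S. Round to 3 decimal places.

7.999

Var(total) = 851.54 + 463.467 = 1315.01.
True-score variance = 787.549 + 463.467 = 1251.02, so reliability = 0.9513.
Error variance = 1315.01 − 1251.02 = 63.9906; SEM = √63.9906 = 7.999.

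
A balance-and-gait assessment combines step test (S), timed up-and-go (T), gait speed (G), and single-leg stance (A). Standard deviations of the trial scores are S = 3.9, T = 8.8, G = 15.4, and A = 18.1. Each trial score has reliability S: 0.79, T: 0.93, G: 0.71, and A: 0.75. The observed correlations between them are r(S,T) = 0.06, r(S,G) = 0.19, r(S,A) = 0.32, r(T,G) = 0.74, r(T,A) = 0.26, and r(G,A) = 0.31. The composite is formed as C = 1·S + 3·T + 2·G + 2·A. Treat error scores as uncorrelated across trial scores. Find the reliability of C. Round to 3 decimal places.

0.881

Var(C) = 3.9² + 3²·8.8² + 2²·15.4² + 2²·18.1² + 2·[3·3.9·8.8·0.06 + 2·3.9·15.4·0.19 + 2·3.9·18.1·0.32 + 6·8.8·15.4·0.74 + 6·8.8·18.1·0.26 + 4·15.4·18.1·0.31] = 2971.25 + 2540 = 5511.25.
With uncorrelated errors the cross-covariances are all true-score covariance, so they carry over unchanged; only the diagonal terms shrink to ρᵢσᵢ².
True-score variance = [3.9²·0.79 + 3²·8.8²·0.93 + 2²·15.4²·0.71 + 2²·18.1²·0.75] + 2540 = 2316.55 + 2540 = 4856.56.
Reliability = 4856.56 / 5511.25 = 0.881.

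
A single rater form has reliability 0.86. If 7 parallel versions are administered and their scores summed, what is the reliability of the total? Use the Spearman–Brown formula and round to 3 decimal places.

ρ_k = kρ / (1 + (k−1)ρ) = 7·0.86 / (1 + 6·0.86) = 6.020 / 6.160 = 0.977.

0.977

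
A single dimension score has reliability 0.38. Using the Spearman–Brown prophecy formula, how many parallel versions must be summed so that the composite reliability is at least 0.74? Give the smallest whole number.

5

k ≥ ρ*(1−ρ₁)/(ρ₁(1−ρ*)) = 0.74·0.62 / (0.38·0.26) = 4.644.
Smallest integer k = 5.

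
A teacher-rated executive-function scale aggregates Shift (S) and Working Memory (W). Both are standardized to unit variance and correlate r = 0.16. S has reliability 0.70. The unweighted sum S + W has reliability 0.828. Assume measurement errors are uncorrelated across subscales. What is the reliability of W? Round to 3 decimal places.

Var(S+W) = 2 + 2·0.16 = 2.320.
True-score variance = ρ_S + ρ_W + 2·0.16, so 0.828 = (0.70 + ρ_W + 0.32) / 2.320.
ρ_W = 0.828·2.320 − 0.70 − 0.32 = 0.901.

0.901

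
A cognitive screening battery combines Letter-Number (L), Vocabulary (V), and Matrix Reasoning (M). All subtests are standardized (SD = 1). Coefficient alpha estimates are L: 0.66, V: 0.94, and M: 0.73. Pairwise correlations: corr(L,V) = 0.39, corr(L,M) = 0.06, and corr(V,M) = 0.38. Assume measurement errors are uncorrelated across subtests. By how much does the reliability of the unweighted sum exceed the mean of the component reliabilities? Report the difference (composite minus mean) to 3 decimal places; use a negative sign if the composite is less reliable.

0.080

Var(sum) = 3 + 1.66 = 4.66; true-score variance = 2.33 + 1.66 = 3.99; composite reliability = 0.8562.
Mean component reliability = 0.7767.
Difference = 0.8562 − 0.7767 = 0.080.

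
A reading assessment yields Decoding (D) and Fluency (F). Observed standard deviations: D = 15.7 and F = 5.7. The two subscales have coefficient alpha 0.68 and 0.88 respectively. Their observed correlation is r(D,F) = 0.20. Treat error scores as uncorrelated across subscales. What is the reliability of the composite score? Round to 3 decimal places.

Var(D+F) = 15.7² + 5.7² + 2·[15.7·5.7·0.20] = 278.98 + 35.796 = 314.776.
Under uncorrelated errors the observed covariances equal the true-score covariances, so only the own-variance terms attenuate.
True-score variance = [15.7²·0.68 + 5.7²·0.88] + 35.796 = 196.204 + 35.796 = 232.
Reliability = 232 / 314.776 = 0.737.

0.737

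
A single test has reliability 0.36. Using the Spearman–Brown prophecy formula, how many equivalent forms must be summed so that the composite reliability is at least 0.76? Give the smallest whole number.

6

k ≥ ρ*(1−ρ₁)/(ρ₁(1−ρ*)) = 0.76·0.64 / (0.36·0.24) = 5.630.
Smallest integer k = 6.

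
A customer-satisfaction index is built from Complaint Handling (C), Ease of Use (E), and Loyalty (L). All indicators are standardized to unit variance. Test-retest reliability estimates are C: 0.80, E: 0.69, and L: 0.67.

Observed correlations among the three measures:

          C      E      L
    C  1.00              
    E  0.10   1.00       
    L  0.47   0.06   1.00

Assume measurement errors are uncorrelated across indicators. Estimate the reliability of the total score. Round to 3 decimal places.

0.803

Var(C+E+L) = 3 + 2·[0.10 + 0.47 + 0.06] = 3 + 1.26 = 4.26.
Under uncorrelated errors the observed covariances equal the true-score covariances, so only the own-variance terms attenuate.
True-score variance = [0.80 + 0.69 + 0.67] + 1.26 = 2.16 + 1.26 = 3.42.
Reliability = 3.42 / 4.26 = 0.803.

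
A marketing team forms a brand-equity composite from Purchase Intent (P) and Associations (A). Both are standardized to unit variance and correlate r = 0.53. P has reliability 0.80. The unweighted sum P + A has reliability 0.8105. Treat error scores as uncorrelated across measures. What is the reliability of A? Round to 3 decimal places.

0.620

Var(P+A) = 2 + 2·0.53 = 3.060.
True-score variance = ρ_P + ρ_A + 2·0.53, so 0.8105 = (0.80 + ρ_A + 1.06) / 3.060.
ρ_A = 0.8105·3.060 − 0.80 − 1.06 = 0.620.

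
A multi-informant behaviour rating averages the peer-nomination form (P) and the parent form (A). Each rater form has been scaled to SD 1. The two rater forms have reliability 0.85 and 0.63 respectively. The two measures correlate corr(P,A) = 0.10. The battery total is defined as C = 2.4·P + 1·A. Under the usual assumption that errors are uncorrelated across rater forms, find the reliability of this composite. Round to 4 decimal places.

Var(C) = 2.4² + 1 + 2·[2.4·0.10] = 6.76 + 0.48 = 7.24.
Under uncorrelated errors the observed covariances equal the true-score covariances, so only the own-variance terms attenuate.
True-score variance = [2.4²·0.85 + 0.63] + 0.48 = 5.526 + 0.48 = 6.006.
Reliability = 6.006 / 7.24 = 0.8296.

0.8296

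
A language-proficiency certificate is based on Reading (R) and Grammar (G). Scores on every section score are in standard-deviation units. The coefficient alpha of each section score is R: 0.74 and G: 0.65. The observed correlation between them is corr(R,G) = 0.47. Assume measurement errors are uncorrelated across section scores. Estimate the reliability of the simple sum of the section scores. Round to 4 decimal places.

Var(R+G) = 2 + 2·[0.47] = 2 + 0.94 = 2.94.
Under uncorrelated errors the observed covariances equal the true-score covariances, so only the own-variance terms attenuate.
True-score variance = [0.74 + 0.65] + 0.94 = 1.39 + 0.94 = 2.33.
Reliability = 2.33 / 2.94 = 0.7925.

0.7925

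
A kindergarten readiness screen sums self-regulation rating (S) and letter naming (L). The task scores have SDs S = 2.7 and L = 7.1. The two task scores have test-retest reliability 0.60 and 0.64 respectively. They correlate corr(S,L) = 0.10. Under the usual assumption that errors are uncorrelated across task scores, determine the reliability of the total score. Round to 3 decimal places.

0.658

Var(S+L) = 2.7² + 7.1² + 2·[2.7·7.1·0.10] = 57.7 + 3.834 = 61.534.
Because errors are independent across components, Cov(Tᵢ,Tⱼ) = Cov(Xᵢ,Xⱼ); the off-diagonal part of the true-score variance is the same as above.
True-score variance = [2.7²·0.60 + 7.1²·0.64] + 3.834 = 36.6364 + 3.834 = 40.4704.
Reliability = 40.4704 / 61.534 = 0.658.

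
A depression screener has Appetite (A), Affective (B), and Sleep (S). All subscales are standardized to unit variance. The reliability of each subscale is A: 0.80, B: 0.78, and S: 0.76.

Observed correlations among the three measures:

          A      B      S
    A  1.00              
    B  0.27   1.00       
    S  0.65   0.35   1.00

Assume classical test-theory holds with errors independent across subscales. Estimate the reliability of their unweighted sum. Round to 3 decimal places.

Var(A+B+S) = 3 + 2·[0.27 + 0.65 + 0.35] = 3 + 2.54 = 5.54.
Under uncorrelated errors the observed covariances equal the true-score covariances, so only the own-variance terms attenuate.
True-score variance = [0.80 + 0.78 + 0.76] + 2.54 = 2.34 + 2.54 = 4.88.
Reliability = 4.88 / 5.54 = 0.881.

0.881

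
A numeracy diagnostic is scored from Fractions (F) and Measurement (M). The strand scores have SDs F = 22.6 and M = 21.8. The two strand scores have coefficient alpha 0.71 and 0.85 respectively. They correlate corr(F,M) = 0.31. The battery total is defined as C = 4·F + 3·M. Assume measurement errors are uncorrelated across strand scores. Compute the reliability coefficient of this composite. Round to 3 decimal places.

Var(C) = 4²·22.6² + 3²·21.8² + 2·[12·22.6·21.8·0.31] = 12449.3 + 3665.54 = 16114.9.
Because errors are independent across components, Cov(Tᵢ,Tⱼ) = Cov(Xᵢ,Xⱼ); the off-diagonal part of the true-score variance is the same as above.
True-score variance = [4²·22.6²·0.71 + 3²·21.8²·0.85] + 3665.54 = 9437.82 + 3665.54 = 13103.4.
Reliability = 13103.4 / 16114.9 = 0.813.

0.813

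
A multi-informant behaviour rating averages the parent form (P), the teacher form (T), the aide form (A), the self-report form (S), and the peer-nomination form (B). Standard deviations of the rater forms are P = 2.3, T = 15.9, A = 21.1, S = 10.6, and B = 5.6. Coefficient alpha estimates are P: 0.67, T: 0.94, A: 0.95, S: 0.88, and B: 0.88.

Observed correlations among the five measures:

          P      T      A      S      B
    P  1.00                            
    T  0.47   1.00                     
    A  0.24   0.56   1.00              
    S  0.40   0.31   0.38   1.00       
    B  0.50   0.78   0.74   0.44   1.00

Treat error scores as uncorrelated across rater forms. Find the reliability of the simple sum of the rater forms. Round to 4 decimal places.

0.9711

Var(P+T+A+S+B) = 2.3² + 15.9² + 21.1² + 10.6² + 5.6² + 2·[2.3·15.9·0.47 + 2.3·21.1·0.24 + 2.3·10.6·0.40 + 2.3·5.6·0.50 + 15.9·21.1·0.56 + 15.9·10.6·0.31 + 15.9·5.6·0.78 + 21.1·10.6·0.38 + 21.1·5.6·0.74 + 10.6·5.6·0.44] = 847.03 + 1106.3 = 1953.33.
With uncorrelated errors the cross-covariances are all true-score covariance, so they carry over unchanged; only the diagonal terms shrink to ρᵢσᵢ².
True-score variance = [2.3²·0.67 + 15.9²·0.94 + 21.1²·0.95 + 10.6²·0.88 + 5.6²·0.88] + 1106.3 = 790.609 + 1106.3 = 1896.9.
Reliability = 1896.9 / 1953.33 = 0.9711.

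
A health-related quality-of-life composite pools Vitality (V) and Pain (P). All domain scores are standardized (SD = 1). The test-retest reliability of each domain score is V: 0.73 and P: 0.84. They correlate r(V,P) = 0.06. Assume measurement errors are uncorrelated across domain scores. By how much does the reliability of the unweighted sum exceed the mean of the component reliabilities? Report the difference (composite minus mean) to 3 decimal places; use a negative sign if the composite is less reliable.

Var(sum) = 2 + 0.12 = 2.12; true-score variance = 1.57 + 0.12 = 1.69; composite reliability = 0.7972.
Mean component reliability = 0.7850.
Difference = 0.7972 − 0.7850 = 0.012.

0.012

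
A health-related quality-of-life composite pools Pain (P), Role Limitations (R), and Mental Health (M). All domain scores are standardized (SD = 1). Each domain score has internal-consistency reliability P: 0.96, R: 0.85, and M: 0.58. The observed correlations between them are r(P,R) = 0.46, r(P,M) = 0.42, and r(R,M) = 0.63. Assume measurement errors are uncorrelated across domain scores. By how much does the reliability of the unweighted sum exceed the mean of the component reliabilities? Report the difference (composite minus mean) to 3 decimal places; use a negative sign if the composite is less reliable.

Var(sum) = 3 + 3.02 = 6.02; true-score variance = 2.39 + 3.02 = 5.41; composite reliability = 0.8987.
Mean component reliability = 0.7967.
Difference = 0.8987 − 0.7967 = 0.102.

0.102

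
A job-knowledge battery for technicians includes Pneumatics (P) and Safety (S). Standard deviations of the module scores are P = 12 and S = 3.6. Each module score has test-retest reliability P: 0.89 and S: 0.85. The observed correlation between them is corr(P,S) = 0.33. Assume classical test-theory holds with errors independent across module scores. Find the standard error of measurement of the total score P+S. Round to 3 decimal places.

Var(total) = 156.96 + 28.512 = 185.472.
True-score variance = 139.176 + 28.512 = 167.688, so reliability = 0.9041.
Error variance = 185.472 − 167.688 = 17.784; SEM = √17.784 = 4.217.

4.217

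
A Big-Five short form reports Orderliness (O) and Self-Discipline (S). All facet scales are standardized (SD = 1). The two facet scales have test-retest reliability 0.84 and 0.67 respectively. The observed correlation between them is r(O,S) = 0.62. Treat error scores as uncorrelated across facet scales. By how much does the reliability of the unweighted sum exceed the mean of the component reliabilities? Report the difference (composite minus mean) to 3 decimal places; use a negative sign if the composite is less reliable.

Var(sum) = 2 + 1.24 = 3.24; true-score variance = 1.51 + 1.24 = 2.75; composite reliability = 0.8488.
Mean component reliability = 0.7550.
Difference = 0.8488 − 0.7550 = 0.094.

0.094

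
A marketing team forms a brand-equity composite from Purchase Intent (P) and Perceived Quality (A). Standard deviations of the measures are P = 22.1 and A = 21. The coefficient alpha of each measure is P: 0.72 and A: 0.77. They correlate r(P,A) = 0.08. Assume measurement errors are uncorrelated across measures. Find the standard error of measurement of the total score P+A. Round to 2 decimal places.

15.43

Var(total) = 929.41 + 74.256 = 1003.67.
True-score variance = 691.225 + 74.256 = 765.481, so reliability = 0.7627.
Error variance = 1003.67 − 765.481 = 238.185; SEM = √238.185 = 15.43.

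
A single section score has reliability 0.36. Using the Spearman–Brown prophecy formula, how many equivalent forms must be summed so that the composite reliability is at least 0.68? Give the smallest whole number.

k ≥ ρ*(1−ρ₁)/(ρ₁(1−ρ*)) = 0.68·0.64 / (0.36·0.32) = 3.778.
Smallest integer k = 4.

4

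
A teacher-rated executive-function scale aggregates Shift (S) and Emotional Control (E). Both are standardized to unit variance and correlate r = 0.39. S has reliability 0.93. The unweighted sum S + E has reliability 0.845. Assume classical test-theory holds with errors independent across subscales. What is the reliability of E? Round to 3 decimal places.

0.639

Var(S+E) = 2 + 2·0.39 = 2.780.
True-score variance = ρ_S + ρ_E + 2·0.39, so 0.845 = (0.93 + ρ_E + 0.78) / 2.780.
ρ_E = 0.845·2.780 − 0.93 − 0.78 = 0.639.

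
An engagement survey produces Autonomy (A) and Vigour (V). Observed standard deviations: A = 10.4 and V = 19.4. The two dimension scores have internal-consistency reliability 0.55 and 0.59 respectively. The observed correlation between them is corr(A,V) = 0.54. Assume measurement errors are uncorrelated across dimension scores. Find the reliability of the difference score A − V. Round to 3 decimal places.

Var(A−V) = 10.4² + 19.4² − 2·10.4·19.4·0.54 = 484.52 − 217.901 = 266.619.
With uncorrelated errors the cross-covariances are all true-score covariance, so they carry over unchanged; only the diagonal terms shrink to ρᵢσᵢ².
True-score variance = [10.4²·0.55 + 19.4²·0.59] − 217.901 = 281.54 − 217.901 = 63.6396.
Reliability = 63.6396 / 266.619 = 0.239.

0.239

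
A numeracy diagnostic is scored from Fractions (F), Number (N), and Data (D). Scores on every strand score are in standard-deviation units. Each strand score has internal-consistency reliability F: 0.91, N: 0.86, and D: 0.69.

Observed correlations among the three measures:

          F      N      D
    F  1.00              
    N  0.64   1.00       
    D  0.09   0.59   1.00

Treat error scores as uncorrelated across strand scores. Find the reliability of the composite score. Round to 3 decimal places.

Var(F+N+D) = 3 + 2·[0.64 + 0.09 + 0.59] = 3 + 2.64 = 5.64.
Because errors are independent across components, Cov(Tᵢ,Tⱼ) = Cov(Xᵢ,Xⱼ); the off-diagonal part of the true-score variance is the same as above.
True-score variance = [0.91 + 0.86 + 0.69] + 2.64 = 2.46 + 2.64 = 5.1.
Reliability = 5.1 / 5.64 = 0.904.

0.904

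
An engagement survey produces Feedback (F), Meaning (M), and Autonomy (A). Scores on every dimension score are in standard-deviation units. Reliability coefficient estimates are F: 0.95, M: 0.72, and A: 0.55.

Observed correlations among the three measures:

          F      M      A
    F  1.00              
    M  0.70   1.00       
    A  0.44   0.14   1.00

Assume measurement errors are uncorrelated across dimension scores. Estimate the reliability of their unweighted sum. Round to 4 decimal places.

0.8597

Var(F+M+A) = 3 + 2·[0.70 + 0.44 + 0.14] = 3 + 2.56 = 5.56.
Under uncorrelated errors the observed covariances equal the true-score covariances, so only the own-variance terms attenuate.
True-score variance = [0.95 + 0.72 + 0.55] + 2.56 = 2.22 + 2.56 = 4.78.
Reliability = 4.78 / 5.56 = 0.8597.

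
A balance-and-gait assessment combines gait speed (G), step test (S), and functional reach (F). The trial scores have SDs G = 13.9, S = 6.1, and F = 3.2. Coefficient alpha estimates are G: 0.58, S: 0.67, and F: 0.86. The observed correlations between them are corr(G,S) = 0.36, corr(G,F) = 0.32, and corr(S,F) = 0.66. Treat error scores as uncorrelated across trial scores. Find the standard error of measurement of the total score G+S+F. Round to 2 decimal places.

Var(total) = 240.66 + 115.282 = 355.942.
True-score variance = 145.799 + 115.282 = 261.081, so reliability = 0.7335.
Error variance = 355.942 − 261.081 = 94.8611; SEM = √94.8611 = 9.74.

9.74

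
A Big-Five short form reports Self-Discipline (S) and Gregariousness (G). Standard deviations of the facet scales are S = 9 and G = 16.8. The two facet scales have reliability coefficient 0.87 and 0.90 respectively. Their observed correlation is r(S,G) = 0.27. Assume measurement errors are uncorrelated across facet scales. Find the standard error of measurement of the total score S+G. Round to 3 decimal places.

6.225

Var(total) = 363.24 + 81.648 = 444.888.
True-score variance = 324.486 + 81.648 = 406.134, so reliability = 0.9129.
Error variance = 444.888 − 406.134 = 38.754; SEM = √38.754 = 6.225.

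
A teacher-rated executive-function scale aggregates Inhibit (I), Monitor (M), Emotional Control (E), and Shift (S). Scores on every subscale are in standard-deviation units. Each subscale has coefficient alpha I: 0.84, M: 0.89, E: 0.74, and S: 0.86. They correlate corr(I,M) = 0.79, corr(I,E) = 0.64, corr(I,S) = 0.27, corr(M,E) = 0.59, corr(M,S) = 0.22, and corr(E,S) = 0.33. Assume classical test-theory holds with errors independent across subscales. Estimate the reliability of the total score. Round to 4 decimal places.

0.9308

Var(I+M+E+S) = 4 + 2·[0.79 + 0.64 + 0.27 + 0.59 + 0.22 + 0.33] = 4 + 5.68 = 9.68.
With uncorrelated errors the cross-covariances are all true-score covariance, so they carry over unchanged; only the diagonal terms shrink to ρᵢσᵢ².
True-score variance = [0.84 + 0.89 + 0.74 + 0.86] + 5.68 = 3.33 + 5.68 = 9.01.
Reliability = 9.01 / 9.68 = 0.9308.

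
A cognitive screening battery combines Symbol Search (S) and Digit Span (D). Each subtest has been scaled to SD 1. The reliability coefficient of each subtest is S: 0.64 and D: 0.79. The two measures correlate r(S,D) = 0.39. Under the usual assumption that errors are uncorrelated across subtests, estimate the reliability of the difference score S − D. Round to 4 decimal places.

0.5328

Var(S−D) = 1 + 1 − 2·0.39 = 2 − 0.78 = 1.22.
Under uncorrelated errors the observed covariances equal the true-score covariances, so only the own-variance terms attenuate.
True-score variance = [0.64 + 0.79] − 0.78 = 1.43 − 0.78 = 0.65.
Reliability = 0.65 / 1.22 = 0.5328.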